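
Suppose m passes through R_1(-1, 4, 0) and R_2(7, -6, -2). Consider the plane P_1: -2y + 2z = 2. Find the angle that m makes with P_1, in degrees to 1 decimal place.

A direction vector for m is R_2 − R_1 = (8, -10, -2).
sin θ = |n·v| / (|n||v|) = |16| / (√8 · √168) = 0.43644.
θ ≈ 25.9°.

25.9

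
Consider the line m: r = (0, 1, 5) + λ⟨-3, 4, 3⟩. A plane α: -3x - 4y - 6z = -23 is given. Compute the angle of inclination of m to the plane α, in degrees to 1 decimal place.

sin θ = |n·v| / (|n||v|) = |-25| / (√61 · √34) = 0.54895.
θ ≈ 33.3°.

33.3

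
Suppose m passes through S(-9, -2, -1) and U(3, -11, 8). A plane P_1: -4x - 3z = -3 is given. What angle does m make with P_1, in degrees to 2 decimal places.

59.04

A direction vector for m is U − S = (12, -9, 9).
sin θ = |n·v| / (|n||v|) = |-75| / (√25 · √306) = 0.85749.
θ ≈ 59.04°.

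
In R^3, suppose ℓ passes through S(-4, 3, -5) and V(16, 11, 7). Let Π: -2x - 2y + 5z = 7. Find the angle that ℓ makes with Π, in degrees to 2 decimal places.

A direction vector for ℓ is V − S = (20, 8, 12).
sin θ = |n·v| / (|n||v|) = |4| / (√33 · √608) = 0.02824.
θ ≈ 1.62°.

1.62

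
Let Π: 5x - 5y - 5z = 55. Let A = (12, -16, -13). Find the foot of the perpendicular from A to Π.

Foot = A − λn with λ = (n·A − d)/|n|² = (205 − 55)/75 = 2.
Foot = (12, -16, -13) − 2·(5, -5, -5) = (2, -6, -3).

(2, -6, -3)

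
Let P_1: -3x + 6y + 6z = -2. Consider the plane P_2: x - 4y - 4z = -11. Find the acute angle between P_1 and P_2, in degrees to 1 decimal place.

9.4

cos θ = |n₁·n₂| / (|n₁||n₂|) = |-51| / (√81 · √33).
θ = arccos(0.98644) ≈ 9.4°.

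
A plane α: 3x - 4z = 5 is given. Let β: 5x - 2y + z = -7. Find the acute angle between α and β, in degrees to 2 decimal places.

66.32

cos θ = |n₁·n₂| / (|n₁||n₂|) = |11| / (√25 · √30).
θ = arccos(0.40166) ≈ 66.32°.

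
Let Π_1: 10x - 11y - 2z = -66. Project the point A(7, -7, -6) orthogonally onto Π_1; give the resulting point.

(-3, 4, -4)

Foot = A − λn with λ = (n·A − d)/|n|² = (159 − (-66))/225 = 1.
Foot = (7, -7, -6) − 1·(10, -11, -2) = (-3, 4, -4).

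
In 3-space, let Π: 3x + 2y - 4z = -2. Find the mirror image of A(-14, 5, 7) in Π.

(-2, 13, -9)

λ = (n·A − d)/|n|² = (-60 − (-2))/29 = -2.
Reflection = A − 2λn = (-14, 5, 7) − (-4)·(3, 2, -4) = (-2, 13, -9).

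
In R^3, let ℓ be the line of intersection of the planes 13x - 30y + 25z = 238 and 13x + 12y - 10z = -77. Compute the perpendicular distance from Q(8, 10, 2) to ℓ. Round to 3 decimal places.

Direction of ℓ: (13, -30, 25) × (13, 12, -10) = (0, 455, 546).
A point on ℓ: solving the two plane equations with y = 0 gives (1, 0, 9).
Taking (1, 0, 9) on ℓ with direction v = (0, 455, 546): w = Q − (1, 0, 9) = (7, 10, -7), and w × v = (8645, -3822, 3185).
Distance = |w × v| / |v| = √99487934 / √505141 ≈ 14.034.

14.034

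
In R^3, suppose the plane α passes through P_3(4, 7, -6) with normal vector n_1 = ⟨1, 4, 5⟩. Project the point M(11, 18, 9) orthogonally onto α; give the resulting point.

α: n_1·r = n_1·P_3 gives x + 4y + 5z = 2.
Foot = M − λn with λ = (n·M − d)/|n|² = (128 − 2)/42 = 3.
Foot = (11, 18, 9) − 3·(1, 4, 5) = (8, 6, -6).

(8, 6, -6)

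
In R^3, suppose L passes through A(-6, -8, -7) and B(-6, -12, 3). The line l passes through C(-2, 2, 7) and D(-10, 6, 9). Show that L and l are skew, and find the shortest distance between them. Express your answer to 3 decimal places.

A direction vector for L is B − A = (0, -4, 10).
A direction vector for l is D − C = (-8, 4, 2).
Common perpendicular direction n = (0, -4, 10) × (-8, 4, 2) = (-48, -80, -32).
With w = (-2, 2, 7) − (-6, -8, -7) = (4, 10, 14), w · n = -1440.
Since n ≠ 0 the lines are not parallel, and w · n = -1440 ≠ 0 so they do not intersect; hence they are skew.
Distance = |w · n| / |n| = |-1440| / √9728 ≈ 14.600.

14.600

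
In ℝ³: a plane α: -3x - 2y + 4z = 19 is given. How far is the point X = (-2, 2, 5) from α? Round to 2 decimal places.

n·X − d = (-3)·(-2) + (-2)·(2) + (4)·(5) − 19 = 3; |n| = √29.
Distance = |3| / √29 = 3/√29 ≈ 0.56.

0.56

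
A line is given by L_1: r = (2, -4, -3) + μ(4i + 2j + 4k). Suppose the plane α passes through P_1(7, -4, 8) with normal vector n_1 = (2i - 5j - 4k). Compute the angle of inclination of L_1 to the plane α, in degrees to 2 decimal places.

26.57

α: n_1·r = n_1·P_1 gives 2x - 5y - 4z = 2.
sin θ = |n·v| / (|n||v|) = |-18| / (√45 · √36) = 0.44721.
θ ≈ 26.57°.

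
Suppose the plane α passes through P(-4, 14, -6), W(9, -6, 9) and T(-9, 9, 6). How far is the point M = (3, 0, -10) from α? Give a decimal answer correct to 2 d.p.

PW = (13, -20, 15), PT = (-5, -5, 12); a normal to α is PW × PT = (-165, -231, -165).
Using P: α has equation -165x - 231y - 165z = -1584.
n·M − d = (-165)·(3) + (-231)·(0) + (-165)·(-10) − (-1584) = 2739; |n| = √107811.
Distance = |2739| / √107811 = 2739/√107811 ≈ 8.34.

8.34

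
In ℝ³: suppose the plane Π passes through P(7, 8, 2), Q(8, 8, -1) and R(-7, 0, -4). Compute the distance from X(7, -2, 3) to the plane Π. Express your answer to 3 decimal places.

8.994

PQ = (1, 0, -3), PR = (-14, -8, -6); a normal to Π is PQ × PR = (-24, 48, -8).
Using P: Π has equation -24x + 48y - 8z = 200.
n·X − d = (-24)·(7) + (48)·(-2) + (-8)·(3) − 200 = -488; |n| = √2944.
Distance = |-488| / √2944 = 488/√2944 ≈ 8.994.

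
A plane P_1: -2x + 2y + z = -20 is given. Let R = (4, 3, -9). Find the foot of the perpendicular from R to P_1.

(6, 1, -10)

Foot = R − λn with λ = (n·R − d)/|n|² = (-11 − (-20))/9 = 1.
Foot = (4, 3, -9) − 1·(-2, 2, 1) = (6, 1, -10).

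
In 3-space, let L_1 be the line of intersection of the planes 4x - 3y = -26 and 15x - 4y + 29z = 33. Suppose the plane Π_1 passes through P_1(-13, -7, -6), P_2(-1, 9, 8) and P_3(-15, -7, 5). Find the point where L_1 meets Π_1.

Direction of L_1: (4, -3, 0) × (15, -4, 29) = (-87, -116, 29).
A point on L_1: solving the two plane equations with x = 4 gives (4, 14, 1).
P_1P_2 = (12, 16, 14), P_1P_3 = (-2, 0, 11); a normal to Π_1 is P_1P_2 × P_1P_3 = (176, -160, 32).
Using P_1: Π_1 has equation 176x - 160y + 32z = -1360.
Substitute r = (4, 14, 1) + t(-87, -116, 29) into the plane: -1504 + 4176t = -1360, so t = 1/29.
Intersection: (4, 14, 1) + (1/29)·(-87, -116, 29) = (1, 10, 2).

(1, 10, 2)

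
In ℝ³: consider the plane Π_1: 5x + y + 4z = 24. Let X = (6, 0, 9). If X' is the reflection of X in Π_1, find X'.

λ = (n·X − d)/|n|² = (66 − 24)/42 = 1.
Reflection = X − 2λn = (6, 0, 9) − 2·(5, 1, 4) = (-4, -2, 1).

(-4, -2, 1)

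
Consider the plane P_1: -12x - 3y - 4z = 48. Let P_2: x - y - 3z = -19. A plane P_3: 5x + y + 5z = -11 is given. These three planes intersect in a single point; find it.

(-6, 4, 3)

Solving the 3×3 linear system -12x - 3y - 4z = 48, x - y - 3z = -19, 5x + y + 5z = -11 (e.g. by elimination or Cramer's rule, determinant = 60) gives (-6, 4, 3).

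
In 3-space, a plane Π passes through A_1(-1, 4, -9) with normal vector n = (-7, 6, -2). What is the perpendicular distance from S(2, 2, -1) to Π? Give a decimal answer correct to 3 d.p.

5.194

Π: n·r = n·A_1 gives -7x + 6y - 2z = 49.
n·S − d = (-7)·(2) + (6)·(2) + (-2)·(-1) − 49 = -49; |n| = √89.
Distance = |-49| / √89 = 49/√89 ≈ 5.194.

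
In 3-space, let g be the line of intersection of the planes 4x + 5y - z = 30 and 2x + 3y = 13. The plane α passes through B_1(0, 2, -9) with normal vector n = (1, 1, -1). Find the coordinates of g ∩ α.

(5, 1, -5)

Direction of g: (4, 5, -1) × (2, 3, 0) = (3, -2, 2).
A point on g: solving the two plane equations with x = 14 gives (14, -5, 1).
α: n·r = n·B_1 gives x + y - z = 11.
Substitute r = (14, -5, 1) + t(3, -2, 2) into the plane: 8 + (-1)t = 11, so t = -3.
Intersection: (14, -5, 1) + (-3)·(3, -2, 2) = (5, 1, -5).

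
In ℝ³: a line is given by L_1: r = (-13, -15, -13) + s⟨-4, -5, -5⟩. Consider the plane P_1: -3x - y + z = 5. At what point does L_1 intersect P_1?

Substitute r = (-13, -15, -13) + t(-4, -5, -5) into the plane: 41 + 12t = 5, so t = -3.
Intersection: (-13, -15, -13) + (-3)·(-4, -5, -5) = (-1, 0, 2).

(-1, 0, 2)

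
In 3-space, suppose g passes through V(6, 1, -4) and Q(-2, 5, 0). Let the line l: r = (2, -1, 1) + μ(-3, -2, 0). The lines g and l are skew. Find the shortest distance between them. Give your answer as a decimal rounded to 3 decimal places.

4.191

A direction vector for g is Q − V = (-8, 4, 4).
Common perpendicular direction n = (-8, 4, 4) × (-3, -2, 0) = (8, -12, 28).
With w = (2, -1, 1) − (6, 1, -4) = (-4, -2, 5), w · n = 132.
Distance = |w · n| / |n| = |132| / √992 ≈ 4.191.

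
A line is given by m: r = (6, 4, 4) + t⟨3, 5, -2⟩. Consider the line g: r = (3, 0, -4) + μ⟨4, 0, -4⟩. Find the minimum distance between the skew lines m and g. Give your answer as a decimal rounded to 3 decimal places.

Common perpendicular direction n = (3, 5, -2) × (4, 0, -4) = (-20, 4, -20).
With w = (3, 0, -4) − (6, 4, 4) = (-3, -4, -8), w · n = 204.
Distance = |w · n| / |n| = |204| / √816 ≈ 7.141.

7.141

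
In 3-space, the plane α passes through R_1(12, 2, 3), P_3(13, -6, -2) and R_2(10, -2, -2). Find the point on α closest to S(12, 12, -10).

(4, 6, -2)

R_1P_3 = (1, -8, -5), R_1R_2 = (-2, -4, -5); a normal to α is R_1P_3 × R_1R_2 = (20, 15, -20).
Using R_1: α has equation 20x + 15y - 20z = 210.
Foot = S − λn with λ = (n·S − d)/|n|² = (620 − 210)/1025 = 2/5.
Foot = (12, 12, -10) − (2/5)·(20, 15, -20) = (4, 6, -2).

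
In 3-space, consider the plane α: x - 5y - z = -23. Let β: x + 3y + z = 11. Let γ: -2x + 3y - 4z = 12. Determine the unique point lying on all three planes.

(-2, 4, 1)

Solving the 3×3 linear system x - 5y - z = -23, x + 3y + z = 11, -2x + 3y - 4z = 12 (e.g. by elimination or Cramer's rule, determinant = -34) gives (-2, 4, 1).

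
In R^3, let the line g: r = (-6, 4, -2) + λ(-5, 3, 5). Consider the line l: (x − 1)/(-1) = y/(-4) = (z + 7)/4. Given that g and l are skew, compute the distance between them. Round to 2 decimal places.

1.16

l has direction (-1, -4, 4) through (1, 0, -7).
Common perpendicular direction n = (-5, 3, 5) × (-1, -4, 4) = (32, 15, 23).
With w = (1, 0, -7) − (-6, 4, -2) = (7, -4, -5), w · n = 49.
Distance = |w · n| / |n| = |49| / √1778 ≈ 1.16.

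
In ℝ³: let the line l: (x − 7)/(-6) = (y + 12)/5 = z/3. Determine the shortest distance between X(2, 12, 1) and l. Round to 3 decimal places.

16.358

l has direction (-6, 5, 3) through (7, -12, 0).
Taking (7, -12, 0) on l with direction v = (-6, 5, 3): w = X − (7, -12, 0) = (-5, 24, 1), and w × v = (67, 9, 119).
Distance = |w × v| / |v| = √18731 / √70 ≈ 16.358.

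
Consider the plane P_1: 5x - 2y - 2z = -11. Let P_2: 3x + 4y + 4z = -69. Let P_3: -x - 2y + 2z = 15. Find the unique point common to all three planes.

(-7, -8, -4)

Solving the 3×3 linear system 5x - 2y - 2z = -11, 3x + 4y + 4z = -69, -x - 2y + 2z = 15 (e.g. by elimination or Cramer's rule, determinant = 104) gives (-7, -8, -4).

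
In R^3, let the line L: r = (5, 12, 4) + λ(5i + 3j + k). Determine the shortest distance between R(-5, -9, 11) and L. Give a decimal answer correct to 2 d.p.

16.40

Taking (5, 12, 4) on L with direction v = (5, 3, 1): w = R − (5, 12, 4) = (-10, -21, 7), and w × v = (-42, 45, 75).
Distance = |w × v| / |v| = √9414 / √35 ≈ 16.40.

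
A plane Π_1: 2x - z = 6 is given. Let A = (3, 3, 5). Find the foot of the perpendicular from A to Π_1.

(5, 3, 4)

Foot = A − λn with λ = (n·A − d)/|n|² = (1 − 6)/5 = -1.
Foot = (3, 3, 5) − (-1)·(2, 0, -1) = (5, 3, 4).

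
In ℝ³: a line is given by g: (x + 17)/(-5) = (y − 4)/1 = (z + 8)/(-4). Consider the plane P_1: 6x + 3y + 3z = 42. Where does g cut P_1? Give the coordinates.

g has direction (-5, 1, -4) through (-17, 4, -8).
Substitute r = (-17, 4, -8) + t(-5, 1, -4) into the plane: -114 + (-39)t = 42, so t = -4.
Intersection: (-17, 4, -8) + (-4)·(-5, 1, -4) = (3, 0, 8).

(3, 0, 8)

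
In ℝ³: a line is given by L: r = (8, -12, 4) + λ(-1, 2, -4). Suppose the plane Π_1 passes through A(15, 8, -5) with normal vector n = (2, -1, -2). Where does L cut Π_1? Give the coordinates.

Π_1: n·r = n·A gives 2x - y - 2z = 32.
Substitute r = (8, -12, 4) + t(-1, 2, -4) into the plane: 20 + 4t = 32, so t = 3.
Intersection: (8, -12, 4) + 3·(-1, 2, -4) = (5, -6, -8).

(5, -6, -8)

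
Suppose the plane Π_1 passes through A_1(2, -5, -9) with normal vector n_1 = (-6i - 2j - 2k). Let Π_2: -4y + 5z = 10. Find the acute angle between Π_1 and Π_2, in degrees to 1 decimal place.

87.3

Π_1: n_1·r = n_1·A_1 gives -6x - 2y - 2z = 16.
cos θ = |n₁·n₂| / (|n₁||n₂|) = |-2| / (√44 · √41).
θ = arccos(0.04709) ≈ 87.3°.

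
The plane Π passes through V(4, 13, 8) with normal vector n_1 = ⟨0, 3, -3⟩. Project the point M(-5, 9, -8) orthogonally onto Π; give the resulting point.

(-5, 3, -2)

Π: n_1·r = n_1·V gives 3y - 3z = 15.
Foot = M − λn with λ = (n·M − d)/|n|² = (51 − 15)/18 = 2.
Foot = (-5, 9, -8) − 2·(0, 3, -3) = (-5, 3, -2).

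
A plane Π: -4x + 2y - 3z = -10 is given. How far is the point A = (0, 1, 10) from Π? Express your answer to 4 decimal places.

n·A − d = (-4)·(0) + (2)·(1) + (-3)·(10) − (-10) = -18; |n| = √29.
Distance = |-18| / √29 = 18/√29 ≈ 3.3425.

3.3425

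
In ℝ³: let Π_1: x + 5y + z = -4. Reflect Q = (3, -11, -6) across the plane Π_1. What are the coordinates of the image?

λ = (n·Q − d)/|n|² = (-58 − (-4))/27 = -2.
Reflection = Q − 2λn = (3, -11, -6) − (-4)·(1, 5, 1) = (7, 9, -2).

(7, 9, -2)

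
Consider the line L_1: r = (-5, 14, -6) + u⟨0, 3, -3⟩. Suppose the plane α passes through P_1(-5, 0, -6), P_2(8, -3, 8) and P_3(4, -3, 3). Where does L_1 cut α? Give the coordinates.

(-5, 8, 0)

P_1P_2 = (13, -3, 14), P_1P_3 = (9, -3, 9); a normal to α is P_1P_2 × P_1P_3 = (15, 9, -12).
Using P_1: α has equation 15x + 9y - 12z = -3.
Substitute r = (-5, 14, -6) + t(0, 3, -3) into the plane: 123 + 63t = -3, so t = -2.
Intersection: (-5, 14, -6) + (-2)·(0, 3, -3) = (-5, 8, 0).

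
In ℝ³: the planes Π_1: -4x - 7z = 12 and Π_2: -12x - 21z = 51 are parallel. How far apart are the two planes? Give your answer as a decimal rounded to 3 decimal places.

0.620

Rescale Π_2 by 1/3: -4x - 7z = 17. Then distance = |12 − 17| / √65 ≈ 0.620.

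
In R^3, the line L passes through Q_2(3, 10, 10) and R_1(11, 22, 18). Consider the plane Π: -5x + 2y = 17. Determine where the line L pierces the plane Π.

A direction vector for L is R_1 − Q_2 = (8, 12, 8).
Substitute r = (3, 10, 10) + t(8, 12, 8) into the plane: 5 + (-16)t = 17, so t = -3/4.
Intersection: (3, 10, 10) + (-3/4)·(8, 12, 8) = (-3, 1, 4).

(-3, 1, 4)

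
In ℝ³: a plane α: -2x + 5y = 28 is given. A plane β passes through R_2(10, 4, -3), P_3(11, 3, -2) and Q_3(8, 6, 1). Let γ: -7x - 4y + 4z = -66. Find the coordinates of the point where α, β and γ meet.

R_2P_3 = (1, -1, 1), R_2Q_3 = (-2, 2, 4); a normal to β is R_2P_3 × R_2Q_3 = (-6, -6, 0).
Using R_2: β has equation -6x - 6y = -84.
Solving the 3×3 linear system -2x + 5y = 28, -6x - 6y = -84, -7x - 4y + 4z = -66 (e.g. by elimination or Cramer's rule, determinant = 168) gives (6, 8, 2).

(6, 8, 2)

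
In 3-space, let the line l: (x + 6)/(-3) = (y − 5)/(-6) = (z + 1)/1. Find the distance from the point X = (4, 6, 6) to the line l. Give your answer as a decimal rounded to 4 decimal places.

11.4768

l has direction (-3, -6, 1) through (-6, 5, -1).
Taking (-6, 5, -1) on l with direction v = (-3, -6, 1): w = X − (-6, 5, -1) = (10, 1, 7), and w × v = (43, -31, -57).
Distance = |w × v| / |v| = √6059 / √46 ≈ 11.4768.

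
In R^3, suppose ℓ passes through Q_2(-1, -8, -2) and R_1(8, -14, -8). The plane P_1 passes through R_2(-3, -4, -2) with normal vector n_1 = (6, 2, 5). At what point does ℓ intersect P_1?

A direction vector for ℓ is R_1 − Q_2 = (9, -6, -6).
P_1: n_1·r = n_1·R_2 gives 6x + 2y + 5z = -36.
Substitute r = (-1, -8, -2) + t(9, -6, -6) into the plane: -32 + 12t = -36, so t = -1/3.
Intersection: (-1, -8, -2) + (-1/3)·(9, -6, -6) = (-4, -6, 0).

(-4, -6, 0)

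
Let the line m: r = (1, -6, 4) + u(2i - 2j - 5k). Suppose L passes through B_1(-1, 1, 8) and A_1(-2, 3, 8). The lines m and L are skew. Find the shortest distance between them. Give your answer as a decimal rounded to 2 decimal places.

2.03

A direction vector for L is A_1 − B_1 = (-1, 2, 0).
Common perpendicular direction n = (2, -2, -5) × (-1, 2, 0) = (10, 5, 2).
With w = (-1, 1, 8) − (1, -6, 4) = (-2, 7, 4), w · n = 23.
Distance = |w · n| / |n| = |23| / √129 ≈ 2.03.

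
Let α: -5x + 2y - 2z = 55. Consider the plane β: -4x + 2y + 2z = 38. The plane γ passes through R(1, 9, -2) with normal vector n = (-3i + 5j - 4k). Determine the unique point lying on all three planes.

γ: n·r = n·R gives -3x + 5y - 4z = 50.
Solving the 3×3 linear system -5x + 2y - 2z = 55, -4x + 2y + 2z = 38, -3x + 5y - 4z = 50 (e.g. by elimination or Cramer's rule, determinant = 74) gives (-9, 3, -2).

(-9, 3, -2)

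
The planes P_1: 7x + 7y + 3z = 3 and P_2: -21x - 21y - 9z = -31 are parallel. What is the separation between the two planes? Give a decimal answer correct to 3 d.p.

Rescale P_2 by 1/(-3): 7x + 7y + 3z = 31/3. Then distance = |3 − (31/3)| / √107 ≈ 0.709.

0.709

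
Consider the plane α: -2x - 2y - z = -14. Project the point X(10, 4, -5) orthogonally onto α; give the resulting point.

(8, 2, -6)

Foot = X − λn with λ = (n·X − d)/|n|² = (-23 − (-14))/9 = -1.
Foot = (10, 4, -5) − (-1)·(-2, -2, -1) = (8, 2, -6).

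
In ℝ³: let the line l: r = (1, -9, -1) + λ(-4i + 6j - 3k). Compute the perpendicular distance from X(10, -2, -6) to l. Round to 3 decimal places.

Taking (1, -9, -1) on l with direction v = (-4, 6, -3): w = X − (1, -9, -1) = (9, 7, -5), and w × v = (9, 47, 82).
Distance = |w × v| / |v| = √9014 / √61 ≈ 12.156.

12.156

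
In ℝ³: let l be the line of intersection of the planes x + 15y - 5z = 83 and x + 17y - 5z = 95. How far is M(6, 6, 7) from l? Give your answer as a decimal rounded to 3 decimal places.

Direction of l: (1, 15, -5) × (1, 17, -5) = (10, 0, 2).
A point on l: solving the two plane equations with x = -7 gives (-7, 6, 0).
Taking (-7, 6, 0) on l with direction v = (10, 0, 2): w = M − (-7, 6, 0) = (13, 0, 7), and w × v = (0, 44, 0).
Distance = |w × v| / |v| = √1936 / √104 ≈ 4.315.

4.315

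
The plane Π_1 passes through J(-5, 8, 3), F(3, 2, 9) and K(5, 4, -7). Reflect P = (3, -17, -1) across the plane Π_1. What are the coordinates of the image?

(21, 13, 5)

JF = (8, -6, 6), JK = (10, -4, -10); a normal to Π_1 is JF × JK = (84, 140, 28).
Using J: Π_1 has equation 84x + 140y + 28z = 784.
λ = (n·P − d)/|n|² = (-2156 − 784)/27440 = -3/28.
Reflection = P − 2λn = (3, -17, -1) − (-3/14)·(84, 140, 28) = (21, 13, 5).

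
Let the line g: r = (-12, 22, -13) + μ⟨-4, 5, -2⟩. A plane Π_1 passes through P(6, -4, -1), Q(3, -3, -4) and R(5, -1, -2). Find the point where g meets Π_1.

PQ = (-3, 1, -3), PR = (-1, 3, -1); a normal to Π_1 is PQ × PR = (8, 0, -8).
Using P: Π_1 has equation 8x - 8z = 56.
Substitute r = (-12, 22, -13) + t(-4, 5, -2) into the plane: 8 + (-16)t = 56, so t = -3.
Intersection: (-12, 22, -13) + (-3)·(-4, 5, -2) = (0, 7, -7).

(0, 7, -7)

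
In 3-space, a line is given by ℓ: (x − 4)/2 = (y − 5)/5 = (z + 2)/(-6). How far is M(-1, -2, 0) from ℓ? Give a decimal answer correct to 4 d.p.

ℓ has direction (2, 5, -6) through (4, 5, -2).
Taking (4, 5, -2) on ℓ with direction v = (2, 5, -6): w = M − (4, 5, -2) = (-5, -7, 2), and w × v = (32, -26, -11).
Distance = |w × v| / |v| = √1821 / √65 ≈ 5.2930.

5.2930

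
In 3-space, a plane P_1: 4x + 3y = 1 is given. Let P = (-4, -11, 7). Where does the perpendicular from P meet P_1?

(4, -5, 7)

Foot = P − λn with λ = (n·P − d)/|n|² = (-49 − 1)/25 = -2.
Foot = (-4, -11, 7) − (-2)·(4, 3, 0) = (4, -5, 7).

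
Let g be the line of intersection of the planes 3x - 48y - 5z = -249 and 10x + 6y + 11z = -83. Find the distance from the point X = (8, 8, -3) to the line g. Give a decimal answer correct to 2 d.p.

Direction of g: (3, -48, -5) × (10, 6, 11) = (-498, -83, 498).
A point on g: solving the two plane equations with x = -8 gives (-8, 5, -3).
Taking (-8, 5, -3) on g with direction v = (-498, -83, 498): w = X − (-8, 5, -3) = (16, 3, 0), and w × v = (1494, -7968, 166).
Distance = |w × v| / |v| = √65748616 / √502897 ≈ 11.43.

11.43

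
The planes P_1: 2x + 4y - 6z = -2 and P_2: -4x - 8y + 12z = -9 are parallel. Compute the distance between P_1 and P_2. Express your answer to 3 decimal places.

0.869

Rescale P_2 by 1/(-2): 2x + 4y - 6z = 9/2. Then distance = |-2 − (9/2)| / √56 ≈ 0.869.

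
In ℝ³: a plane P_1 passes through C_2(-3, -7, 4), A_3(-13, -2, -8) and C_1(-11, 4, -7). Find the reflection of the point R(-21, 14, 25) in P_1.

C_2A_3 = (-10, 5, -12), C_2C_1 = (-8, 11, -11); a normal to P_1 is C_2A_3 × C_2C_1 = (77, -14, -70).
Using C_2: P_1 has equation 77x - 14y - 70z = -413.
λ = (n·R − d)/|n|² = (-3563 − (-413))/11025 = -2/7.
Reflection = R − 2λn = (-21, 14, 25) − (-4/7)·(77, -14, -70) = (23, 6, -15).

(23, 6, -15)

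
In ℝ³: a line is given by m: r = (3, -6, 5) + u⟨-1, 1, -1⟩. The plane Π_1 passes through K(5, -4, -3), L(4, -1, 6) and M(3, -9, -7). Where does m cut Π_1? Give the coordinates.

(2, -5, 4)

KL = (-1, 3, 9), KM = (-2, -5, -4); a normal to Π_1 is KL × KM = (33, -22, 11).
Using K: Π_1 has equation 33x - 22y + 11z = 220.
Substitute r = (3, -6, 5) + t(-1, 1, -1) into the plane: 286 + (-66)t = 220, so t = 1.
Intersection: (3, -6, 5) + 1·(-1, 1, -1) = (2, -5, 4).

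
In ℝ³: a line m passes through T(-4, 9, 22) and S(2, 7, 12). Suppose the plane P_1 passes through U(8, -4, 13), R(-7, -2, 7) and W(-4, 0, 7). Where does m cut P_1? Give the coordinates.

(5, 6, 7)

A direction vector for m is S − T = (6, -2, -10).
UR = (-15, 2, -6), UW = (-12, 4, -6); a normal to P_1 is UR × UW = (12, -18, -36).
Using U: P_1 has equation 12x - 18y - 36z = -300.
Substitute r = (-4, 9, 22) + t(6, -2, -10) into the plane: -1002 + 468t = -300, so t = 3/2.
Intersection: (-4, 9, 22) + (3/2)·(6, -2, -10) = (5, 6, 7).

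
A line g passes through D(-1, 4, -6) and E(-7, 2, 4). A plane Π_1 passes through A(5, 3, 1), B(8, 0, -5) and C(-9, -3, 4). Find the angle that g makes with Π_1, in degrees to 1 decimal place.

22.5

A direction vector for g is E − D = (-6, -2, 10).
AB = (3, -3, -6), AC = (-14, -6, 3); a normal to Π_1 is AB × AC = (-45, 75, -60).
Using A: Π_1 has equation -45x + 75y - 60z = -60.
sin θ = |n·v| / (|n||v|) = |-480| / (√11250 · √140) = 0.38247.
θ ≈ 22.5°.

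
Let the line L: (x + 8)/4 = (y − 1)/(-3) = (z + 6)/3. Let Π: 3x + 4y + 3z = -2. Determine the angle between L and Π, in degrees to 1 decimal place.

15.3

L has direction (4, -3, 3) through (-8, 1, -6).
sin θ = |n·v| / (|n||v|) = |9| / (√34 · √34) = 0.26471.
θ ≈ 15.3°.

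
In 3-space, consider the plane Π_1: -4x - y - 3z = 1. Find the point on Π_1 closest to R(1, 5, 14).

(-7, 3, 8)

Foot = R − λn with λ = (n·R − d)/|n|² = (-51 − 1)/26 = -2.
Foot = (1, 5, 14) − (-2)·(-4, -1, -3) = (-7, 3, 8).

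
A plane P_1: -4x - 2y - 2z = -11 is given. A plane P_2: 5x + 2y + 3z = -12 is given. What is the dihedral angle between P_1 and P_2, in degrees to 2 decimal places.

6.59

cos θ = |n₁·n₂| / (|n₁||n₂|) = |-30| / (√24 · √38).
θ = arccos(0.99340) ≈ 6.59°.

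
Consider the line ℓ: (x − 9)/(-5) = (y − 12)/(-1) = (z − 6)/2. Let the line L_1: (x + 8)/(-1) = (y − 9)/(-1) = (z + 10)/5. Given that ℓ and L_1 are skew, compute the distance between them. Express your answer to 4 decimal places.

ℓ has direction (-5, -1, 2) through (9, 12, 6).
L_1 has direction (-1, -1, 5) through (-8, 9, -10).
Common perpendicular direction n = (-5, -1, 2) × (-1, -1, 5) = (-3, 23, 4).
With w = (-8, 9, -10) − (9, 12, 6) = (-17, -3, -16), w · n = -82.
Distance = |w · n| / |n| = |-82| / √554 ≈ 3.4838.

3.4838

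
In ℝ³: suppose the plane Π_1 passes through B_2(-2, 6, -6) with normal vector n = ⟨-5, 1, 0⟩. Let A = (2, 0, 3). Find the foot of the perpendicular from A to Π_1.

(-3, 1, 3)

Π_1: n·r = n·B_2 gives -5x + y = 16.
Foot = A − λn with λ = (n·A − d)/|n|² = (-10 − 16)/26 = -1.
Foot = (2, 0, 3) − (-1)·(-5, 1, 0) = (-3, 1, 3).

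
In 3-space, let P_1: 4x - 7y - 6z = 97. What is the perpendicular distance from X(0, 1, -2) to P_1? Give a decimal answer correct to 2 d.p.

9.15

n·X − d = (4)·(0) + (-7)·(1) + (-6)·(-2) − 97 = -92; |n| = √101.
Distance = |-92| / √101 = 92/√101 ≈ 9.15.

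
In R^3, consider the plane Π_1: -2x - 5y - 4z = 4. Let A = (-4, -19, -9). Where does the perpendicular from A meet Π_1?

Foot = A − λn with λ = (n·A − d)/|n|² = (139 − 4)/45 = 3.
Foot = (-4, -19, -9) − 3·(-2, -5, -4) = (2, -4, 3).

(2, -4, 3)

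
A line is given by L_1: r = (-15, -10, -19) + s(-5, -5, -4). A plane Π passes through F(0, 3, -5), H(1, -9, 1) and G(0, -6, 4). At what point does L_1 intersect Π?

(0, 5, -7)

FH = (1, -12, 6), FG = (0, -9, 9); a normal to Π is FH × FG = (-54, -9, -9).
Using F: Π has equation -54x - 9y - 9z = 18.
Substitute r = (-15, -10, -19) + t(-5, -5, -4) into the plane: 1071 + 351t = 18, so t = -3.
Intersection: (-15, -10, -19) + (-3)·(-5, -5, -4) = (0, 5, -7).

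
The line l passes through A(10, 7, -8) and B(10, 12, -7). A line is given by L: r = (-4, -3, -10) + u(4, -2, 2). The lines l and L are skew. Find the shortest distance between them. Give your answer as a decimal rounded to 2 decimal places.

A direction vector for l is B − A = (0, 5, 1).
Common perpendicular direction n = (0, 5, 1) × (4, -2, 2) = (12, 4, -20).
With w = (-4, -3, -10) − (10, 7, -8) = (-14, -10, -2), w · n = -168.
Distance = |w · n| / |n| = |-168| / √560 ≈ 7.10.

7.10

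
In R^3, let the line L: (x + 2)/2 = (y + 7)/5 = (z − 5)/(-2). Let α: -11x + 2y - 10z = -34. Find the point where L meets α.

(0, -2, 3)

L has direction (2, 5, -2) through (-2, -7, 5).
Substitute r = (-2, -7, 5) + t(2, 5, -2) into the plane: -42 + 8t = -34, so t = 1.
Intersection: (-2, -7, 5) + 1·(2, 5, -2) = (0, -2, 3).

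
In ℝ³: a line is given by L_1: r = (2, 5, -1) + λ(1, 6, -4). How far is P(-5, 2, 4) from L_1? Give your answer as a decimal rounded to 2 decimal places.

Taking (2, 5, -1) on L_1 with direction v = (1, 6, -4): w = P − (2, 5, -1) = (-7, -3, 5), and w × v = (-18, -23, -39).
Distance = |w × v| / |v| = √2374 / √53 ≈ 6.69.

6.69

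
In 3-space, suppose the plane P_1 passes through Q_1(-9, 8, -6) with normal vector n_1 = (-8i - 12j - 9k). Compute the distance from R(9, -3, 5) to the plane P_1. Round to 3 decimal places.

6.529

P_1: n_1·r = n_1·Q_1 gives -8x - 12y - 9z = 30.
n·R − d = (-8)·(9) + (-12)·(-3) + (-9)·(5) − 30 = -111; |n| = √289.
Distance = |-111| / √289 = 111/√289 ≈ 6.529.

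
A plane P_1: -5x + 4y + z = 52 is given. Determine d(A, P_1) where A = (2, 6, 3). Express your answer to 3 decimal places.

5.401

n·A − d = (-5)·(2) + (4)·(6) + (1)·(3) − 52 = -35; |n| = √42.
Distance = |-35| / √42 = 35/√42 ≈ 5.401.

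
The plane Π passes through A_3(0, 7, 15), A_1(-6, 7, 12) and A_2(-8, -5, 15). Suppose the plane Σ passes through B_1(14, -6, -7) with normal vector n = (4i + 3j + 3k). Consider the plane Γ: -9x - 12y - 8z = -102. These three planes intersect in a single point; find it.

A_3A_1 = (-6, 0, -3), A_3A_2 = (-8, -12, 0); a normal to Π is A_3A_1 × A_3A_2 = (-36, 24, 72).
Using A_3: Π has equation -36x + 24y + 72z = 1248.
Σ: n·r = n·B_1 gives 4x + 3y + 3z = 17.
Solving the 3×3 linear system -36x + 24y + 72z = 1248, 4x + 3y + 3z = 17, -9x - 12y - 8z = -102 (e.g. by elimination or Cramer's rule, determinant = -1824) gives (-10, 10, 9).

(-10, 10, 9)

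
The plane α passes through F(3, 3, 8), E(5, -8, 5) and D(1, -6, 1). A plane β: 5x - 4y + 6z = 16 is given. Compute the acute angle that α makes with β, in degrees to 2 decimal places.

83.17

FE = (2, -11, -3), FD = (-2, -9, -7); a normal to α is FE × FD = (50, 20, -40).
Using F: α has equation 50x + 20y - 40z = -110.
cos θ = |n₁·n₂| / (|n₁||n₂|) = |-70| / (√4500 · √77).
θ = arccos(0.11892) ≈ 83.17°.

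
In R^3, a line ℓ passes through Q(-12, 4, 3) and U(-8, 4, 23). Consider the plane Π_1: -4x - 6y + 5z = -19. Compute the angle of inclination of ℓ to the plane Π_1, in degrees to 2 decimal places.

27.99

A direction vector for ℓ is U − Q = (4, 0, 20).
sin θ = |n·v| / (|n||v|) = |84| / (√77 · √416) = 0.46934.
θ ≈ 27.99°.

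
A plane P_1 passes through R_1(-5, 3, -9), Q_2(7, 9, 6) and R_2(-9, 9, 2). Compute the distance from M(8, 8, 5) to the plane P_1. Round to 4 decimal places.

0.3333

R_1Q_2 = (12, 6, 15), R_1R_2 = (-4, 6, 11); a normal to P_1 is R_1Q_2 × R_1R_2 = (-24, -192, 96).
Using R_1: P_1 has equation -24x - 192y + 96z = -1320.
n·M − d = (-24)·(8) + (-192)·(8) + (96)·(5) − (-1320) = 72; |n| = √46656.
Distance = |72| / √46656 = 72/√46656 ≈ 0.3333.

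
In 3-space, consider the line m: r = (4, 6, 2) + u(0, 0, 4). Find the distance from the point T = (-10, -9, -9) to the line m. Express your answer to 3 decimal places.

20.518

Taking (4, 6, 2) on m with direction v = (0, 0, 4): w = T − (4, 6, 2) = (-14, -15, -11), and w × v = (-60, 56, 0).
Distance = |w × v| / |v| = √6736 / √16 ≈ 20.518.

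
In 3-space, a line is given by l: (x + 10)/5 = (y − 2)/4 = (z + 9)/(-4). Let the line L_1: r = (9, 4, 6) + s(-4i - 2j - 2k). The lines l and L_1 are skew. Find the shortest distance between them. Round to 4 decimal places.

l has direction (5, 4, -4) through (-10, 2, -9).
Common perpendicular direction n = (5, 4, -4) × (-4, -2, -2) = (-16, 26, 6).
With w = (9, 4, 6) − (-10, 2, -9) = (19, 2, 15), w · n = -162.
Distance = |w · n| / |n| = |-162| / √968 ≈ 5.2069.

5.2069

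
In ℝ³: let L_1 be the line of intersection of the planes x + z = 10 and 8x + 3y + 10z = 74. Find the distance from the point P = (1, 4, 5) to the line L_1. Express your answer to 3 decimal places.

Direction of L_1: (1, 0, 1) × (8, 3, 10) = (-3, -2, 3).
A point on L_1: solving the two plane equations with x = 4 gives (4, -6, 6).
Taking (4, -6, 6) on L_1 with direction v = (-3, -2, 3): w = P − (4, -6, 6) = (-3, 10, -1), and w × v = (28, 12, 36).
Distance = |w × v| / |v| = √2224 / √22 ≈ 10.054.

10.054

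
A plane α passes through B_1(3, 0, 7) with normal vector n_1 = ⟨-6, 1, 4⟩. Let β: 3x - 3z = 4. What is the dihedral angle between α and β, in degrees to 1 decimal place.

α: n_1·r = n_1·B_1 gives -6x + y + 4z = 10.
cos θ = |n₁·n₂| / (|n₁||n₂|) = |-30| / (√53 · √18).
θ = arccos(0.97129) ≈ 13.8°.

13.8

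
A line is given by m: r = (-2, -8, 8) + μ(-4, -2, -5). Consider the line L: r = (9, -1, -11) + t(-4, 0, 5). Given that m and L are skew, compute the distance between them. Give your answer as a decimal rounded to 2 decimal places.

7.67

Common perpendicular direction n = (-4, -2, -5) × (-4, 0, 5) = (-10, 40, -8).
With w = (9, -1, -11) − (-2, -8, 8) = (11, 7, -19), w · n = 322.
Distance = |w · n| / |n| = |322| / √1764 ≈ 7.67.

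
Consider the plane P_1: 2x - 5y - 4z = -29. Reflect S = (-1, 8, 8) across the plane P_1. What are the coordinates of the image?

λ = (n·S − d)/|n|² = (-74 − (-29))/45 = -1.
Reflection = S − 2λn = (-1, 8, 8) − (-2)·(2, -5, -4) = (3, -2, 0).

(3, -2, 0)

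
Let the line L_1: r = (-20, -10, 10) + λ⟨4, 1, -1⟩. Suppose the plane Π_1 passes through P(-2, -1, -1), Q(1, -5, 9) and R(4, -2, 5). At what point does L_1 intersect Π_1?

(-8, -7, 7)

PQ = (3, -4, 10), PR = (6, -1, 6); a normal to Π_1 is PQ × PR = (-14, 42, 21).
Using P: Π_1 has equation -14x + 42y + 21z = -35.
Substitute r = (-20, -10, 10) + t(4, 1, -1) into the plane: 70 + (-35)t = -35, so t = 3.
Intersection: (-20, -10, 10) + 3·(4, 1, -1) = (-8, -7, 7).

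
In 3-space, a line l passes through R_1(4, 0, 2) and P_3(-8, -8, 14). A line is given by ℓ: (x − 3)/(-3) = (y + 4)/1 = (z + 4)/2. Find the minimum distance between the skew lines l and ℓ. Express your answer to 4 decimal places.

A direction vector for l is P_3 − R_1 = (-12, -8, 12).
ℓ has direction (-3, 1, 2) through (3, -4, -4).
Common perpendicular direction n = (-12, -8, 12) × (-3, 1, 2) = (-28, -12, -36).
With w = (3, -4, -4) − (4, 0, 2) = (-1, -4, -6), w · n = 292.
Distance = |w · n| / |n| = |292| / √2224 ≈ 6.1918.

6.1918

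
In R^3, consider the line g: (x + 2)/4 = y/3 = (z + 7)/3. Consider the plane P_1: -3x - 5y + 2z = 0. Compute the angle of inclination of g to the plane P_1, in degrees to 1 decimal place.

35.7

g has direction (4, 3, 3) through (-2, 0, -7).
sin θ = |n·v| / (|n||v|) = |-21| / (√38 · √34) = 0.58424.
θ ≈ 35.7°.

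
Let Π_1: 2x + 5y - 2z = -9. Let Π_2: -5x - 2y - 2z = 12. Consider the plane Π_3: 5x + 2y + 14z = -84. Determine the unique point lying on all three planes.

Solving the 3×3 linear system 2x + 5y - 2z = -9, -5x - 2y - 2z = 12, 5x + 2y + 14z = -84 (e.g. by elimination or Cramer's rule, determinant = 252) gives (2, -5, -6).

(2, -5, -6)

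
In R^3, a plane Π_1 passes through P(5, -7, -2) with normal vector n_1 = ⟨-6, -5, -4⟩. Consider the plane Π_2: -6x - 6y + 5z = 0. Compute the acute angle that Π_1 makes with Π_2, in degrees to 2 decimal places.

57.84

Π_1: n_1·r = n_1·P gives -6x - 5y - 4z = 13.
cos θ = |n₁·n₂| / (|n₁||n₂|) = |46| / (√77 · √97).
θ = arccos(0.53226) ≈ 57.84°.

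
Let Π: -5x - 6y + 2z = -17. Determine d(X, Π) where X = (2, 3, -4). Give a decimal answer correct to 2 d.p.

n·X − d = (-5)·(2) + (-6)·(3) + (2)·(-4) − (-17) = -19; |n| = √65.
Distance = |-19| / √65 = 19/√65 ≈ 2.36.

2.36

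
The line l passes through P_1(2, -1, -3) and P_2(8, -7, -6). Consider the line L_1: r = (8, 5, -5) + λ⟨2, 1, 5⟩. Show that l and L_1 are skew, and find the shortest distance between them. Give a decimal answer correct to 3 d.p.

A direction vector for l is P_2 − P_1 = (6, -6, -3).
Common perpendicular direction n = (6, -6, -3) × (2, 1, 5) = (-27, -36, 18).
With w = (8, 5, -5) − (2, -1, -3) = (6, 6, -2), w · n = -414.
Since n ≠ 0 the lines are not parallel, and w · n = -414 ≠ 0 so they do not intersect; hence they are skew.
Distance = |w · n| / |n| = |-414| / √2349 ≈ 8.542.

8.542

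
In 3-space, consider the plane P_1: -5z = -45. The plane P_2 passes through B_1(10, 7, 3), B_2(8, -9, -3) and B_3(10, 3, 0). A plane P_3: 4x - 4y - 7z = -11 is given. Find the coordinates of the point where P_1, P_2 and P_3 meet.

B_1B_2 = (-2, -16, -6), B_1B_3 = (0, -4, -3); a normal to P_2 is B_1B_2 × B_1B_3 = (24, -6, 8).
Using B_1: P_2 has equation 24x - 6y + 8z = 222.
Solving the 3×3 linear system -5z = -45, 24x - 6y + 8z = 222, 4x - 4y - 7z = -11 (e.g. by elimination or Cramer's rule, determinant = 360) gives (4, -9, 9).

(4, -9, 9)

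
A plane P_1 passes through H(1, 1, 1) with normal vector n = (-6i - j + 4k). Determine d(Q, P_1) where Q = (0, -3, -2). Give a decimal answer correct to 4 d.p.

P_1: n·r = n·H gives -6x - y + 4z = -3.
n·Q − d = (-6)·(0) + (-1)·(-3) + (4)·(-2) − (-3) = -2; |n| = √53.
Distance = |-2| / √53 = 2/√53 ≈ 0.2747.

0.2747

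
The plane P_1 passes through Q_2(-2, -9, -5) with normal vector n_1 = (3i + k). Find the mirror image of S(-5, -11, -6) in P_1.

(1, -11, -4)

P_1: n_1·r = n_1·Q_2 gives 3x + z = -11.
λ = (n·S − d)/|n|² = (-21 − (-11))/10 = -1.
Reflection = S − 2λn = (-5, -11, -6) − (-2)·(3, 0, 1) = (1, -11, -4).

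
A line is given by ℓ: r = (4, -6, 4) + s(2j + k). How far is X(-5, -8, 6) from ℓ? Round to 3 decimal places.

9.391

Taking (4, -6, 4) on ℓ with direction v = (0, 2, 1): w = X − (4, -6, 4) = (-9, -2, 2), and w × v = (-6, 9, -18).
Distance = |w × v| / |v| = √441 / √5 ≈ 9.391.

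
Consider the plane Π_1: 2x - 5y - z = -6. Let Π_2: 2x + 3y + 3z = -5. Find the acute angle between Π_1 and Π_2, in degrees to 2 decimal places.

cos θ = |n₁·n₂| / (|n₁||n₂|) = |-14| / (√30 · √22).
θ = arccos(0.54495) ≈ 56.98°.

56.98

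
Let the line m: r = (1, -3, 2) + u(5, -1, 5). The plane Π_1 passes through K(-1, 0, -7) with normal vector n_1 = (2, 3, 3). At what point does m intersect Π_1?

Π_1: n_1·r = n_1·K gives 2x + 3y + 3z = -23.
Substitute r = (1, -3, 2) + t(5, -1, 5) into the plane: -1 + 22t = -23, so t = -1.
Intersection: (1, -3, 2) + (-1)·(5, -1, 5) = (-4, -2, -3).

(-4, -2, -3)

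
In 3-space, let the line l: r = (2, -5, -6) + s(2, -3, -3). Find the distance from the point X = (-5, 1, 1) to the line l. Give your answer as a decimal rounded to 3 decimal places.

2.514

Taking (2, -5, -6) on l with direction v = (2, -3, -3): w = X − (2, -5, -6) = (-7, 6, 7), and w × v = (3, -7, 9).
Distance = |w × v| / |v| = √139 / √22 ≈ 2.514.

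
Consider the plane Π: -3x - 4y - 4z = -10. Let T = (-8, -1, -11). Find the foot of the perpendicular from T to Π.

Foot = T − λn with λ = (n·T − d)/|n|² = (72 − (-10))/41 = 2.
Foot = (-8, -1, -11) − 2·(-3, -4, -4) = (-2, 7, -3).

(-2, 7, -3)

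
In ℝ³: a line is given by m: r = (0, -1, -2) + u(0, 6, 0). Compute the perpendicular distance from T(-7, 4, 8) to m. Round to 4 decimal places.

Taking (0, -1, -2) on m with direction v = (0, 6, 0): w = T − (0, -1, -2) = (-7, 5, 10), and w × v = (-60, 0, -42).
Distance = |w × v| / |v| = √5364 / √36 ≈ 12.2066.

12.2066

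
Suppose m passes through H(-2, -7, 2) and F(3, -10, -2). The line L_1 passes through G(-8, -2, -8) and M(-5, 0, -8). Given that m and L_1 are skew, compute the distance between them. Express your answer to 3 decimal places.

A direction vector for m is F − H = (5, -3, -4).
A direction vector for L_1 is M − G = (3, 2, 0).
Common perpendicular direction n = (5, -3, -4) × (3, 2, 0) = (8, -12, 19).
With w = (-8, -2, -8) − (-2, -7, 2) = (-6, 5, -10), w · n = -298.
Distance = |w · n| / |n| = |-298| / √569 ≈ 12.493.

12.493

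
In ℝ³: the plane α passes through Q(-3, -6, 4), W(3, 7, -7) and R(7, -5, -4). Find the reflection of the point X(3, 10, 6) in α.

(-9, 2, -10)

QW = (6, 13, -11), QR = (10, 1, -8); a normal to α is QW × QR = (-93, -62, -124).
Using Q: α has equation -93x - 62y - 124z = 155.
λ = (n·X − d)/|n|² = (-1643 − 155)/27869 = -2/31.
Reflection = X − 2λn = (3, 10, 6) − (-4/31)·(-93, -62, -124) = (-9, 2, -10).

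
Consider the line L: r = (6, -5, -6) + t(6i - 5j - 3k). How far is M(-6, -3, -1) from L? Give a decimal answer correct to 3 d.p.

Taking (6, -5, -6) on L with direction v = (6, -5, -3): w = M − (6, -5, -6) = (-12, 2, 5), and w × v = (19, -6, 48).
Distance = |w × v| / |v| = √2701 / √70 ≈ 6.212.

6.212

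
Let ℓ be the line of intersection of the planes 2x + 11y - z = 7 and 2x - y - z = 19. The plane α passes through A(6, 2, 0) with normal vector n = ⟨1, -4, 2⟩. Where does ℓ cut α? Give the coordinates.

(6, -1, -6)

Direction of ℓ: (2, 11, -1) × (2, -1, -1) = (-12, 0, -24).
A point on ℓ: solving the two plane equations with x = 12 gives (12, -1, 6).
α: n·r = n·A gives x - 4y + 2z = -2.
Substitute r = (12, -1, 6) + t(-12, 0, -24) into the plane: 28 + (-60)t = -2, so t = 1/2.
Intersection: (12, -1, 6) + (1/2)·(-12, 0, -24) = (6, -1, -6).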